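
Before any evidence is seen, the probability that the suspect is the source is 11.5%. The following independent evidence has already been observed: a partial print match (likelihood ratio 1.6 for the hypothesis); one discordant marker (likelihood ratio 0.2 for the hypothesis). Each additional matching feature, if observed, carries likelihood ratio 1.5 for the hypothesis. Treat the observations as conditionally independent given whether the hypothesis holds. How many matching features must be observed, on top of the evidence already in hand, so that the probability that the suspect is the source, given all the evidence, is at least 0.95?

Prior odds = 0.115/0.885 = 23/177.
Combined Bayes factor of the evidence already in hand = 1.6 × 0.2 = 0.32.
Odds after that evidence = (23/177) × 0.32 = 184/4425.
Target odds = 0.95/0.05 = 19.
Need 1.5ⁿ ≥ 19 ÷ (184/4425) = 84075/184.
1.5¹⁵ = 14348907/32768 falls short of 84075/184 but 1.5¹⁶ = 43046721/65536 reaches it, so n = 16.

16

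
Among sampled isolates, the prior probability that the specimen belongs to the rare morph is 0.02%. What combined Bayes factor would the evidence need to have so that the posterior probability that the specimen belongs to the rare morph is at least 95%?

94981

Prior odds = 0.0002/0.9998 = 1/4999.
Target odds = 0.95/0.05 = 19.
Required Bayes factor = 19 ÷ (1/4999) = 94981.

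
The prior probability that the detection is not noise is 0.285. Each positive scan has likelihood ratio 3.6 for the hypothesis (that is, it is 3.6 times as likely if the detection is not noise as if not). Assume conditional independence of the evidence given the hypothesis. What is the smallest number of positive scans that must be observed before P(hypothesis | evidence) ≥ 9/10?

Prior odds: 0.285 ÷ 0.715 = 57/143.
Likelihood ratio per positive scan = 3.6.
Target odds: 0.9 ÷ 0.1 = 9.
Need (57/143) × 3.6ⁿ ≥ 9, i.e. 3.6ⁿ ≥ 429/19.
3.6² = 12.96 falls short of 429/19 but 3.6³ = 46.656 reaches it, so n = 3.

3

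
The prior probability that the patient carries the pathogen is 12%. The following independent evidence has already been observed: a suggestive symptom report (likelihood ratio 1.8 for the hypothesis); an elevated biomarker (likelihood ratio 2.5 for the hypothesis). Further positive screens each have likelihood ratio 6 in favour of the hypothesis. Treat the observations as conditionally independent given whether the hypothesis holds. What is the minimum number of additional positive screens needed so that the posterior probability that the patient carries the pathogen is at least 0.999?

Prior odds = 0.12/0.88 = 3/22.
Combined Bayes factor of the evidence already in hand = 1.8 × 2.5 = 4.5.
Odds after that evidence = (3/22) × 4.5 = 27/44.
Target odds = 0.999/0.001 = 999.
Need 6ⁿ ≥ 999 ÷ (27/44) = 1628.
6⁴ = 1296 falls short of 1628 but 6⁵ = 7776 reaches it, so n = 5.

5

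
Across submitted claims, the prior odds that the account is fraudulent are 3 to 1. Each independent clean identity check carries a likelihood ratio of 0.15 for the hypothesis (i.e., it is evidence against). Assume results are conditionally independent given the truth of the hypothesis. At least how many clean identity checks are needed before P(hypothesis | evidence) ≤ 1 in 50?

3

Prior odds = 3.
Likelihood ratio per clean identity check = 0.15.
Target posterior odds = 0.02/0.98 = 1/49.
Require 0.15ⁿ ≤ 1/49 ÷ 3 = 1/147.
0.15² = 0.0225 is still above 1/147 but 0.15³ = 0.003375 is at or below it, so n = 3.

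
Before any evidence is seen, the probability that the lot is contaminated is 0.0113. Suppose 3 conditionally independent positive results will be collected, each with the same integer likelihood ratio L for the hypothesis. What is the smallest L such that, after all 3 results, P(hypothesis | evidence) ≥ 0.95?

Prior odds = 0.0113/0.9887 = 113/9887.
Target odds = 0.95/0.05 = 19.
Need L³ ≥ 19 ÷ (113/9887) = 187853/113.
11³ = 1331 < 187853/113 ≤ 1728 = 12³, so L = 12.

12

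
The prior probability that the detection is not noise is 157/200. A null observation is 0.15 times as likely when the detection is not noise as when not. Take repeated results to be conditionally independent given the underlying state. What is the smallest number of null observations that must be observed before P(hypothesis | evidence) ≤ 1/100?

4

Prior odds: 0.785 ÷ 0.215 = 157/43.
Likelihood ratio per null observation = 0.15.
Target posterior odds = 0.01/0.99 = 1/99.
Need (157/43) × 0.15ⁿ ≤ 1/99, i.e. 0.15ⁿ ≤ 43/15543.
0.15³ = 0.003375 is still above 43/15543 but 0.15⁴ = 81/160000 is at or below it, so n = 4.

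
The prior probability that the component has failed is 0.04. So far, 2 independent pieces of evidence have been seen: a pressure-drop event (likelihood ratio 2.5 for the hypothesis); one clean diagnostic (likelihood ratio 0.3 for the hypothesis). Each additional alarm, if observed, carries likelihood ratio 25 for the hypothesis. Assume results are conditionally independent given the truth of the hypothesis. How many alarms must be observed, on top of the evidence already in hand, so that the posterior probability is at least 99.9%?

Prior odds = 0.04/0.96 = 1/24.
Combined Bayes factor of the evidence already in hand = 2.5 × 0.3 = 0.75.
Odds after that evidence = (1/24) × 0.75 = 0.03125.
Target odds = 0.999/0.001 = 999.
Need 25ⁿ ≥ 999 ÷ 0.03125 = 31968.
25³ = 15625 falls short of 31968 but 25⁴ = 390625 reaches it, so n = 4.

4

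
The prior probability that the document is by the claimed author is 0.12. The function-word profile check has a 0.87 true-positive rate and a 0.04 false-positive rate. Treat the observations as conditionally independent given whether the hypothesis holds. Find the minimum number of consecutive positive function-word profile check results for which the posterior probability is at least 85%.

Prior odds = 0.12/0.88 = 3/22.
Likelihood ratio of a positive result = 0.87/0.04 = 21.75.
Target odds: 0.85 ÷ 0.15 = 17/3.
Need (3/22) × 21.75ⁿ ≥ 17/3, i.e. 21.75ⁿ ≥ 374/9.
21.75¹ = 21.75 falls short of 374/9 but 21.75² = 473.0625 reaches it, so n = 2.

2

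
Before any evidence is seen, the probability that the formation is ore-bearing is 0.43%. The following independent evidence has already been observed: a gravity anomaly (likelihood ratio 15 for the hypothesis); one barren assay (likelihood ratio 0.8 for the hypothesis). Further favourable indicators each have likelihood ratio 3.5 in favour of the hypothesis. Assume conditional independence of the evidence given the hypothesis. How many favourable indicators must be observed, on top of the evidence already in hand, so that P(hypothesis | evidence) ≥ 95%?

5

Prior odds = 0.0043/0.9957 = 43/9957.
Combined Bayes factor of the evidence already in hand = 15 × 0.8 = 12.
Odds after that evidence = (43/9957) × 12 = 172/3319.
Target odds = 0.95/0.05 = 19.
Need 3.5ⁿ ≥ 19 ÷ (172/3319) = 63061/172.
3.5⁴ = 150.0625 falls short of 63061/172 but 3.5⁵ = 525.21875 reaches it, so n = 5.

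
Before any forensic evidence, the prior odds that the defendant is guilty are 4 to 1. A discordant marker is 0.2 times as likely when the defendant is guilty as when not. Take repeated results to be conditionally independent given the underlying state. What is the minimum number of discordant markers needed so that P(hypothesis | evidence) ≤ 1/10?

3

Prior odds = 4.
Likelihood ratio per discordant marker = 0.2.
Target odds: 0.1 ÷ 0.9 = 1/9.
Need 4 × 0.2ⁿ ≤ 1/9, i.e. 0.2ⁿ ≤ 1/36.
0.2² = 0.04 is still above 1/36 but 0.2³ = 0.008 is at or below it, so n = 3.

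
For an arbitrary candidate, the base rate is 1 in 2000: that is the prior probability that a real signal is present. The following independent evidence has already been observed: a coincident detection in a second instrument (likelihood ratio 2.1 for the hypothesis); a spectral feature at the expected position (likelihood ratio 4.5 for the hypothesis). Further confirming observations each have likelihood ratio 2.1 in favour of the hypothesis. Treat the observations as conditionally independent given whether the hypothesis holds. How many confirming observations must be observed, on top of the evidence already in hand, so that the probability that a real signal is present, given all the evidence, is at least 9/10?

11

Prior odds = 0.0005/0.9995 = 1/1999.
Combined Bayes factor of the evidence already in hand = 2.1 × 4.5 = 9.45.
Odds after that evidence = (1/1999) × 9.45 = 189/39980.
Target odds = 0.9/0.1 = 9.
Need 2.1ⁿ ≥ 9 ÷ (189/39980) = 39980/21.
2.1¹⁰ ≈1667.99 falls short of 39980/21 but 2.1¹¹ ≈3502.78 reaches it, so n = 11.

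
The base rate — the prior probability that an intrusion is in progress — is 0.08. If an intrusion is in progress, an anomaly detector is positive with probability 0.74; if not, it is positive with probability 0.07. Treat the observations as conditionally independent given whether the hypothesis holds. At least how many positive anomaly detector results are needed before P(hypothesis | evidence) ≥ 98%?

3

Prior odds = 0.08/0.92 = 2/23.
Likelihood ratio of a positive = 0.74/0.07 = 74/7.
Target posterior odds = 0.98/0.02 = 49.
Require (74/7)ⁿ ≥ 49 ÷ (2/23) = 563.5.
(74/7)² = 5476/49 falls short of 563.5 but (74/7)³ = 405224/343 reaches it, so n = 3.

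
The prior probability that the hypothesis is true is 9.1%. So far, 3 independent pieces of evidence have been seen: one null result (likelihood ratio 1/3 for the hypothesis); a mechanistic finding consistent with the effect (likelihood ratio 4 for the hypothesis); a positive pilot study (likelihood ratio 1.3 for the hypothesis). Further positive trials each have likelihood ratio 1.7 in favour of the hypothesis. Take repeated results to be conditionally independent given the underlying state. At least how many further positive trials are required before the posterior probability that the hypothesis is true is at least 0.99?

Prior odds = 0.091/0.909 = 91/909.
Combined Bayes factor of the evidence already in hand = (1/3) × 4 × 1.3 = 26/15.
Odds after that evidence = (91/909) × 26/15 = 2366/13635.
Target odds = 0.99/0.01 = 99.
Need 1.7ⁿ ≥ 99 ÷ (2366/13635) = 1349865/2366.
1.7¹¹ ≈342.719 falls short of 1349865/2366 but 1.7¹² ≈582.622 reaches it, so n = 12.

12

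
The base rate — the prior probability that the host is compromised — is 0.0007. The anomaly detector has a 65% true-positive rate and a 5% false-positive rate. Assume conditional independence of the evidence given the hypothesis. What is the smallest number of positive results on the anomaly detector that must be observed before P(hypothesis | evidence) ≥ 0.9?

Prior odds = 0.0007/0.9993 = 7/9993.
Likelihood ratio of a positive result = 0.65/0.05 = 13.
Target posterior odds = 0.9/0.1 = 9.
Need (7/9993) × 13ⁿ ≥ 9, i.e. 13ⁿ ≥ 89937/7.
13³ = 2197 falls short of 89937/7 but 13⁴ = 28561 reaches it, so n = 4.

4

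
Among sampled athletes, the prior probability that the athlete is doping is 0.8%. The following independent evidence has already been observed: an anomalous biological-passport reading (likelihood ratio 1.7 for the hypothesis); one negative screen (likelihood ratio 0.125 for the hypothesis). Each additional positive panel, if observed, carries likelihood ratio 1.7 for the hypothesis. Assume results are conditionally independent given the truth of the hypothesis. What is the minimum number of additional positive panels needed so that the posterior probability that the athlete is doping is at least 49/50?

20

Prior odds = 0.008/0.992 = 1/124.
Combined Bayes factor of the evidence already in hand = 1.7 × 0.125 = 0.2125.
Odds after that evidence = (1/124) × 0.2125 = 17/9920.
Target odds = 0.98/0.02 = 49.
Need 1.7ⁿ ≥ 49 ÷ (17/9920) = 486080/17.
1.7¹⁹ ≈23907.2 falls short of 486080/17 but 1.7²⁰ ≈40642.3 reaches it, so n = 20.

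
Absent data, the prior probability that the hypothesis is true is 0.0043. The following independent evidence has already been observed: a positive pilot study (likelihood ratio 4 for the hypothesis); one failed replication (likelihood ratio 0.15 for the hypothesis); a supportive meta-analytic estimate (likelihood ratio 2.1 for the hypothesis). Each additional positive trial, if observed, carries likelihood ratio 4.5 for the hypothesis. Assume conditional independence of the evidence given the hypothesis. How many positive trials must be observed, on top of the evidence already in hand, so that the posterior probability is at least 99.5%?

Prior odds = 0.0043/0.9957 = 43/9957.
Combined Bayes factor of the evidence already in hand = 4 × 0.15 × 2.1 = 1.26.
Odds after that evidence = (43/9957) × 1.26 = 903/165950.
Target odds = 0.995/0.005 = 199.
Need 4.5ⁿ ≥ 199 ÷ (903/165950) = 33024050/903.
4.5⁶ = 8303.765625 falls short of 33024050/903 but 4.5⁷ = 4782969/128 reaches it, so n = 7.

7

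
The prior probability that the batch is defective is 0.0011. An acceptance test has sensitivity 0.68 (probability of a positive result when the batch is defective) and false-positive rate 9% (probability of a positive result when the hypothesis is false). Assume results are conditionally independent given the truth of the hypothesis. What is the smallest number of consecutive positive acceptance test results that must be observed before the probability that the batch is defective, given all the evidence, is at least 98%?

6

Prior odds = 0.0011/0.9989 = 11/9989.
Likelihood ratio of a positive result = 0.68/0.09 = 68/9.
Target posterior odds = 0.98/0.02 = 49.
Require (68/9)ⁿ ≥ 49 ÷ (11/9989) = 489461/11.
(68/9)⁵ ≈24622.5 falls short of 489461/11 but (68/9)⁶ ≈186037 reaches it, so n = 6.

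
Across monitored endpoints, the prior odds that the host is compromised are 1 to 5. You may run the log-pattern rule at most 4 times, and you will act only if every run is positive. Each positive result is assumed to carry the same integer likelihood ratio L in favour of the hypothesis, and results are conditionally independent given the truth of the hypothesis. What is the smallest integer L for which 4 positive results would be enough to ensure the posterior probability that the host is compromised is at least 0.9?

3

Prior odds = 0.2.
Target odds = 0.9/0.1 = 9.
Need L⁴ ≥ 9 ÷ 0.2 = 45.
2⁴ = 16 < 45 ≤ 81 = 3⁴, so L = 3.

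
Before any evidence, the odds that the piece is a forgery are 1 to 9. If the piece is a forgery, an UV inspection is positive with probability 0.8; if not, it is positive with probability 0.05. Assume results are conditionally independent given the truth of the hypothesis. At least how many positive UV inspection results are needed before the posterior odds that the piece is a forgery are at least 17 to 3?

2

Prior odds = 1/9.
Likelihood ratio of a positive = 0.8/0.05 = 16.
Target odds = 17/3.
Need (1/9) × 16ⁿ ≥ 17/3, i.e. 16ⁿ ≥ 51.
16¹ = 16 falls short of 51 but 16² = 256 reaches it, so n = 2.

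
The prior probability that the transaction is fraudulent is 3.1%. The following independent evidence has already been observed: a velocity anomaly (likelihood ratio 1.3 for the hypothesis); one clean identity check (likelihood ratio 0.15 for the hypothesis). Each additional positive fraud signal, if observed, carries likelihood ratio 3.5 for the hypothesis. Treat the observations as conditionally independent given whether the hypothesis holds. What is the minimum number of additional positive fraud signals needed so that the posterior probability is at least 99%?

Prior odds = 0.031/0.969 = 31/969.
Combined Bayes factor of the evidence already in hand = 1.3 × 0.15 = 0.195.
Odds after that evidence = (31/969) × 0.195 = 403/64600.
Target odds = 0.99/0.01 = 99.
Need 3.5ⁿ ≥ 99 ÷ (403/64600) = 6395400/403.
3.5⁷ = 823543/128 falls short of 6395400/403 but 3.5⁸ = 5764801/256 reaches it, so n = 8.

8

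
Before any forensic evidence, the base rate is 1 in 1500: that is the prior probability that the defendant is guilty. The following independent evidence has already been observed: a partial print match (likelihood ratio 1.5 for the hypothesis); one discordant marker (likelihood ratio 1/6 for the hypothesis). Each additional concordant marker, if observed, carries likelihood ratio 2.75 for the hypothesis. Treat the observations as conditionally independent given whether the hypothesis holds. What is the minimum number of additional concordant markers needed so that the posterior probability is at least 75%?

10

Prior odds = (1/1500)/(1499/1500) = 1/1499.
Combined Bayes factor of the evidence already in hand = 1.5 × (1/6) = 0.25.
Odds after that evidence = (1/1499) × 0.25 = 1/5996.
Target odds = 0.75/0.25 = 3.
Need 2.75ⁿ ≥ 3 ÷ (1/5996) = 17988.
2.75⁹ ≈8994.86 falls short of 17988 but 2.75¹⁰ ≈24735.9 reaches it, so n = 10.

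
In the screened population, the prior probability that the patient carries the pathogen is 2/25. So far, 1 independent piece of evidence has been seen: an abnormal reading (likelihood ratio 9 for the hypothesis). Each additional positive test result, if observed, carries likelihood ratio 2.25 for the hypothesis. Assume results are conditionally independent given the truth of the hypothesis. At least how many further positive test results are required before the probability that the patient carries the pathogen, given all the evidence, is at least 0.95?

4

Prior odds = 0.08/0.92 = 2/23.
Bayes factor of the evidence already in hand = 9.
Odds after that evidence = (2/23) × 9 = 18/23.
Target odds = 0.95/0.05 = 19.
Need 2.25ⁿ ≥ 19 ÷ (18/23) = 437/18.
2.25³ = 11.390625 falls short of 437/18 but 2.25⁴ = 25.62890625 reaches it, so n = 4.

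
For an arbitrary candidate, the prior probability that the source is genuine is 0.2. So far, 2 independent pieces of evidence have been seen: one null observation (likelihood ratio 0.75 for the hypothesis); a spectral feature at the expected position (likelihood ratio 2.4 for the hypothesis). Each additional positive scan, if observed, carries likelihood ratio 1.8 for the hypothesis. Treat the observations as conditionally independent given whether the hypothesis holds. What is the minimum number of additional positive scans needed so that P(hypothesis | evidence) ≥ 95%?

Prior odds = 0.2/0.8 = 0.25.
Combined Bayes factor of the evidence already in hand = 0.75 × 2.4 = 1.8.
Odds after that evidence = 0.25 × 1.8 = 0.45.
Target odds = 0.95/0.05 = 19.
Need 1.8ⁿ ≥ 19 ÷ 0.45 = 380/9.
1.8⁶ = 531441/15625 falls short of 380/9 but 1.8⁷ = 4782969/78125 reaches it, so n = 7.

7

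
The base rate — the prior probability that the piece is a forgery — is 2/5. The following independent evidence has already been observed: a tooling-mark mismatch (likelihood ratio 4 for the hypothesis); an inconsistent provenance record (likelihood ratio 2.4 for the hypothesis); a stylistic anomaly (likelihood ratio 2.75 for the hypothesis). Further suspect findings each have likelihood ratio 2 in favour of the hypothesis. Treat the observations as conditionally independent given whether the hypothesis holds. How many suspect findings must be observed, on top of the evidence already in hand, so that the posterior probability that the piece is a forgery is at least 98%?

Prior odds = 0.4/0.6 = 2/3.
Combined Bayes factor of the evidence already in hand = 4 × 2.4 × 2.75 = 26.4.
Odds after that evidence = (2/3) × 26.4 = 17.6.
Target odds = 0.98/0.02 = 49.
Need 2ⁿ ≥ 49 ÷ 17.6 = 245/88.
2¹ = 2 falls short of 245/88 but 2² = 4 reaches it, so n = 2.

2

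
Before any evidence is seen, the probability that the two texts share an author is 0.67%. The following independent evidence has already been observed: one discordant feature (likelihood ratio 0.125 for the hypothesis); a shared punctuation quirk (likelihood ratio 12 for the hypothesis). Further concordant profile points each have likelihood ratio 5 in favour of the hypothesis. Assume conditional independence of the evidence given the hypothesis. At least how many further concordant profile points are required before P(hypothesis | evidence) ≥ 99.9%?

Prior odds = 0.0067/0.9933 = 67/9933.
Combined Bayes factor of the evidence already in hand = 0.125 × 12 = 1.5.
Odds after that evidence = (67/9933) × 1.5 = 67/6622.
Target odds = 0.999/0.001 = 999.
Need 5ⁿ ≥ 999 ÷ (67/6622) = 6615378/67.
5⁷ = 78125 falls short of 6615378/67 but 5⁸ = 390625 reaches it, so n = 8.

8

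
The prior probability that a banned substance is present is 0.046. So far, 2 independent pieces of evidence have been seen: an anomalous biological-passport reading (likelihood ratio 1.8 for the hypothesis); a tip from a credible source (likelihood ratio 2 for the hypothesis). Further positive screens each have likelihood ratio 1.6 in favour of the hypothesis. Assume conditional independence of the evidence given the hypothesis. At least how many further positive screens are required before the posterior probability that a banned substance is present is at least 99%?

14

Prior odds = 0.046/0.954 = 23/477.
Combined Bayes factor of the evidence already in hand = 1.8 × 2 = 3.6.
Odds after that evidence = (23/477) × 3.6 = 46/265.
Target odds = 0.99/0.01 = 99.
Need 1.6ⁿ ≥ 99 ÷ (46/265) = 26235/46.
1.6¹³ ≈450.36 falls short of 26235/46 but 1.6¹⁴ ≈720.576 reaches it, so n = 14.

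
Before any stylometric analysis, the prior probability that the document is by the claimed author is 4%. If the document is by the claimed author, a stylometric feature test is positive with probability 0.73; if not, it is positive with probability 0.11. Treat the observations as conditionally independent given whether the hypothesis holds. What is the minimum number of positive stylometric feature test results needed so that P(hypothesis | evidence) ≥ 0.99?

5

Prior odds: 0.04 ÷ 0.96 = 1/24.
Likelihood ratio of a positive = 0.73/0.11 = 73/11.
Target posterior odds = 0.99/0.01 = 99.
Require (73/11)ⁿ ≥ 99 ÷ (1/24) = 2376.
(73/11)⁴ = 28398241/14641 falls short of 2376 but (73/11)⁵ ≈12872.1 reaches it, so n = 5.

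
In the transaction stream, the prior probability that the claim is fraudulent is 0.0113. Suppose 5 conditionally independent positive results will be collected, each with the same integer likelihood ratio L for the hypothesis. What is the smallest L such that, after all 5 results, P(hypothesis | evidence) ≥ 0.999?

10

Prior odds = 0.0113/0.9887 = 113/9887.
Target odds = 0.999/0.001 = 999.
Need L⁵ ≥ 999 ÷ (113/9887) = 9877113/113.
9⁵ = 59049 < 9877113/113 ≤ 100000 = 10⁵, so L = 10.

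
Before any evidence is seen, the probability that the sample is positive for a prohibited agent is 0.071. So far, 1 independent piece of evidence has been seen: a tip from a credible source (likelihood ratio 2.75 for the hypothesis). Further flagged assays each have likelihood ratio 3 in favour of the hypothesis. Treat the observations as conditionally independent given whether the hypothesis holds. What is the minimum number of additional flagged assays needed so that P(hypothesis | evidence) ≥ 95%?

5

Prior odds = 0.071/0.929 = 71/929.
Bayes factor of the evidence already in hand = 2.75.
Odds after that evidence = (71/929) × 2.75 = 781/3716.
Target odds = 0.95/0.05 = 19.
Need 3ⁿ ≥ 19 ÷ (781/3716) = 70604/781.
3⁴ = 81 falls short of 70604/781 but 3⁵ = 243 reaches it, so n = 5.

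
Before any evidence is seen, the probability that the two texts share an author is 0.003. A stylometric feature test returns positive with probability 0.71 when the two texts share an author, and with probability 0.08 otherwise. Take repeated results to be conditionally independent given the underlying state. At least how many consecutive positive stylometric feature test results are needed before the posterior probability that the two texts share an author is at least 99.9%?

6

Prior odds = 0.003/0.997 = 3/997.
Likelihood ratio of a positive result = 0.71/0.08 = 8.875.
Target odds: 0.999 ÷ 0.001 = 999.
Require 8.875ⁿ ≥ 999 ÷ (3/997) = 332001.
8.875⁵ ≈55060.7 falls short of 332001 but 8.875⁶ ≈488664 reaches it, so n = 6.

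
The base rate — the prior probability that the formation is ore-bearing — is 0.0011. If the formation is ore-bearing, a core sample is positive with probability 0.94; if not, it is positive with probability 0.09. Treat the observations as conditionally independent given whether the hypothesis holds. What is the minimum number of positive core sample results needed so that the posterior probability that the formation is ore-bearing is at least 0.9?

4

Prior odds = 0.0011/0.9989 = 11/9989.
Likelihood ratio of a positive = 0.94/0.09 = 94/9.
Target odds: 0.9 ÷ 0.1 = 9.
Need (11/9989) × (94/9)ⁿ ≥ 9, i.e. (94/9)ⁿ ≥ 89901/11.
(94/9)³ = 830584/729 falls short of 89901/11 but (94/9)⁴ = 78074896/6561 reaches it, so n = 4.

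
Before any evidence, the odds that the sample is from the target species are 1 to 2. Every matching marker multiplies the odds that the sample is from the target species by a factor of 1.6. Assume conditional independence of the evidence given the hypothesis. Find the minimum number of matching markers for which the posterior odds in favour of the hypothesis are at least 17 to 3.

6

Prior odds = 0.5.
Likelihood ratio per matching marker = 1.6.
Target odds = 17/3.
Need 0.5 × 1.6ⁿ ≥ 17/3, i.e. 1.6ⁿ ≥ 34/3.
1.6⁵ = 10.48576 falls short of 34/3 but 1.6⁶ = 262144/15625 reaches it, so n = 6.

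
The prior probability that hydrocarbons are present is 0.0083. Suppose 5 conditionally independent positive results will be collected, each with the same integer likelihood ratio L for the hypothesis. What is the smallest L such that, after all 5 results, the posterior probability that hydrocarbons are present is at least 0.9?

5

Prior odds = 0.0083/0.9917 = 83/9917.
Target odds = 0.9/0.1 = 9.
Need L⁵ ≥ 9 ÷ (83/9917) = 89253/83.
4⁵ = 1024 < 89253/83 ≤ 3125 = 5⁵, so L = 5.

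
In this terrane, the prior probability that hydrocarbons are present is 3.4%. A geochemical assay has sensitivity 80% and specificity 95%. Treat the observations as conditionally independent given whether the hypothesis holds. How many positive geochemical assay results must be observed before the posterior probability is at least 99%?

Prior odds = 0.034/0.966 = 17/483.
False-positive rate = 1 − 0.95 = 0.05; likelihood ratio of a positive = 0.8/0.05 = 16.
Target odds: 0.99 ÷ 0.01 = 99.
Require 16ⁿ ≥ 99 ÷ (17/483) = 47817/17.
16² = 256 falls short of 47817/17 but 16³ = 4096 reaches it, so n = 3.

3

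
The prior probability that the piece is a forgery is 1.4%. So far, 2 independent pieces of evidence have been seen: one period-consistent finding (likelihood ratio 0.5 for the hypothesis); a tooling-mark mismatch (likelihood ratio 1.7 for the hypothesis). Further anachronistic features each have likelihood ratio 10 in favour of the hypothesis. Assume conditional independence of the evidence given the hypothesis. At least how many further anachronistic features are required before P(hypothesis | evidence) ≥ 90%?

Prior odds = 0.014/0.986 = 7/493.
Combined Bayes factor of the evidence already in hand = 0.5 × 1.7 = 0.85.
Odds after that evidence = (7/493) × 0.85 = 7/580.
Target odds = 0.9/0.1 = 9.
Need 10ⁿ ≥ 9 ÷ (7/580) = 5220/7.
10² = 100 falls short of 5220/7 but 10³ = 1000 reaches it, so n = 3.

3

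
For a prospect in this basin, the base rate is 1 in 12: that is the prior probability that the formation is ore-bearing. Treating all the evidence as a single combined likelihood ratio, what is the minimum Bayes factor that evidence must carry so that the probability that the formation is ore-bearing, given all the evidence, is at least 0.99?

1089

Prior odds = (1/12)/(11/12) = 1/11.
Target odds = 0.99/0.01 = 99.
Required Bayes factor = 99 ÷ (1/11) = 1089.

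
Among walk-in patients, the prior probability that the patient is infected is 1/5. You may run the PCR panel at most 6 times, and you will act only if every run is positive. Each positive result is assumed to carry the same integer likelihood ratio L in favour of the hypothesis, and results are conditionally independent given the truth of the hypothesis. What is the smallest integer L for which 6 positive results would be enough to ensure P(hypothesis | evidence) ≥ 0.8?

Prior odds = 0.2/0.8 = 0.25.
Target odds = 0.8/0.2 = 4.
Need L⁶ ≥ 4 ÷ 0.25 = 16.
1⁶ = 1 < 16 ≤ 64 = 2⁶, so L = 2.

2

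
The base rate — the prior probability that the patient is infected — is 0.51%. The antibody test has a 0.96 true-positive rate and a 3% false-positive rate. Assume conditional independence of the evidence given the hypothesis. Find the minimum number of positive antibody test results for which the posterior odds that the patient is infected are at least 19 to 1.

3

Prior odds = 0.0051/0.9949 = 51/9949.
Likelihood ratio of a positive result = 0.96/0.03 = 32.
Target odds = 19.
Need (51/9949) × 32ⁿ ≥ 19, i.e. 32ⁿ ≥ 189031/51.
32² = 1024 falls short of 189031/51 but 32³ = 32768 reaches it, so n = 3.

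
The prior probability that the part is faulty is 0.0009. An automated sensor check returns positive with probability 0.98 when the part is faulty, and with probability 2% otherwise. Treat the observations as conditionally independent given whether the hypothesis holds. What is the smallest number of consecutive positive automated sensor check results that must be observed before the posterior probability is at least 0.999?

Prior odds = 0.0009/0.9991 = 9/9991.
Likelihood ratio of a positive result = 0.98/0.02 = 49.
Target posterior odds = 0.999/0.001 = 999.
Require 49ⁿ ≥ 999 ÷ (9/9991) = 1109001.
49³ = 117649 falls short of 1109001 but 49⁴ = 5764801 reaches it, so n = 4.

4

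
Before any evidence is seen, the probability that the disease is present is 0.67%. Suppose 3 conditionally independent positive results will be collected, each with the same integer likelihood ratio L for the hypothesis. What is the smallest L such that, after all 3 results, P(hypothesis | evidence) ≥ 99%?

Prior odds = 0.0067/0.9933 = 67/9933.
Target odds = 0.99/0.01 = 99.
Need L³ ≥ 99 ÷ (67/9933) = 983367/67.
24³ = 13824 < 983367/67 ≤ 15625 = 25³, so L = 25.

25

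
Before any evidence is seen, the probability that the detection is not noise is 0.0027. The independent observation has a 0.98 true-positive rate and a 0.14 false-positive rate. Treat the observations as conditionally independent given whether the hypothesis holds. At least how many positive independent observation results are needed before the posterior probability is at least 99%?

6

Prior odds = 0.0027/0.9973 = 27/9973.
Likelihood ratio of a positive result = 0.98/0.14 = 7.
Target posterior odds = 0.99/0.01 = 99.
Need (27/9973) × 7ⁿ ≥ 99, i.e. 7ⁿ ≥ 109703/3.
7⁵ = 16807 falls short of 109703/3 but 7⁶ = 117649 reaches it, so n = 6.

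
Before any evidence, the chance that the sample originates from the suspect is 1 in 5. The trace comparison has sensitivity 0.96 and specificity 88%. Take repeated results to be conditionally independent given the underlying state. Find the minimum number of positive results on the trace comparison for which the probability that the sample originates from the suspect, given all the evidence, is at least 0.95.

Prior odds: 0.2 ÷ 0.8 = 0.25.
False-positive rate = 1 − 0.88 = 0.12; likelihood ratio of a positive = 0.96/0.12 = 8.
Target odds: 0.95 ÷ 0.05 = 19.
Require 8ⁿ ≥ 19 ÷ 0.25 = 76.
8² = 64 falls short of 76 but 8³ = 512 reaches it, so n = 3.

3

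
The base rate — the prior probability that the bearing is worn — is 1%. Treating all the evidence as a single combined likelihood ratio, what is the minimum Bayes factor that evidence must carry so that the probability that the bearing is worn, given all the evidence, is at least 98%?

4851

Prior odds = 0.01/0.99 = 1/99.
Target odds = 0.98/0.02 = 49.
Required Bayes factor = 49 ÷ (1/99) = 4851.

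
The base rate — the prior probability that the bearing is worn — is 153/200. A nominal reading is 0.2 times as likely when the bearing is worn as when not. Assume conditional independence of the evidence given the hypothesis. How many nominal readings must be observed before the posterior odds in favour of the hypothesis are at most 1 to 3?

2

Prior odds: 0.765 ÷ 0.235 = 153/47.
Likelihood ratio per nominal reading = 0.2.
Target odds = 1/3.
Need (153/47) × 0.2ⁿ ≤ 1/3, i.e. 0.2ⁿ ≤ 47/459.
0.2¹ = 0.2 is still above 47/459 but 0.2² = 0.04 is at or below it, so n = 2.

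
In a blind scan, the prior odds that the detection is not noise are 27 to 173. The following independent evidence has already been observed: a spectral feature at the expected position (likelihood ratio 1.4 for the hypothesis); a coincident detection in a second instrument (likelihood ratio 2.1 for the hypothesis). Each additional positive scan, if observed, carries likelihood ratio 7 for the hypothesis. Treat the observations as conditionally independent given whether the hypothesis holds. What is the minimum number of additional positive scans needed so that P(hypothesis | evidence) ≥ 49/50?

3

Prior odds = 27/173.
Combined Bayes factor of the evidence already in hand = 1.4 × 2.1 = 2.94.
Odds after that evidence = (27/173) × 2.94 = 3969/8650.
Target odds = 0.98/0.02 = 49.
Need 7ⁿ ≥ 49 ÷ (3969/8650) = 8650/81.
7² = 49 falls short of 8650/81 but 7³ = 343 reaches it, so n = 3.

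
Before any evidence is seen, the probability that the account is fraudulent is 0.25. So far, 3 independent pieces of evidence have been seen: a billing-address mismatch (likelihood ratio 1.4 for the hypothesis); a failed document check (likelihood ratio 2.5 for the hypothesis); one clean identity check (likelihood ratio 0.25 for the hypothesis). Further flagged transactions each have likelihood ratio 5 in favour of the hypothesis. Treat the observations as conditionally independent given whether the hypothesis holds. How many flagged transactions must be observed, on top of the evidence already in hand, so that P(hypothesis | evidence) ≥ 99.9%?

6

Prior odds = 0.25/0.75 = 1/3.
Combined Bayes factor of the evidence already in hand = 1.4 × 2.5 × 0.25 = 0.875.
Odds after that evidence = (1/3) × 0.875 = 7/24.
Target odds = 0.999/0.001 = 999.
Need 5ⁿ ≥ 999 ÷ (7/24) = 23976/7.
5⁵ = 3125 falls short of 23976/7 but 5⁶ = 15625 reaches it, so n = 6.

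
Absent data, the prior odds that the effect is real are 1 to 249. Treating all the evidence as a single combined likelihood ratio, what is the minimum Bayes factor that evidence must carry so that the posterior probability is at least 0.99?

Prior odds = 1/249.
Target odds = 0.99/0.01 = 99.
Required Bayes factor = 99 ÷ (1/249) = 24651.

24651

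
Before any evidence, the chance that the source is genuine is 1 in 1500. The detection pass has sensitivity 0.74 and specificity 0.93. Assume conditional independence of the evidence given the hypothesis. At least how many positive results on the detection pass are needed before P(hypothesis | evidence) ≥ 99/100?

6

Prior odds: (1/1500) ÷ (1499/1500) = 1/1499.
False-positive rate = 1 − 0.93 = 0.07; likelihood ratio of a positive = 0.74/0.07 = 74/7.
Target odds: 0.99 ÷ 0.01 = 99.
Require (74/7)ⁿ ≥ 99 ÷ (1/1499) = 148401.
(74/7)⁵ ≈132029 falls short of 148401 but (74/7)⁶ ≈1.39573e+06 reaches it, so n = 6.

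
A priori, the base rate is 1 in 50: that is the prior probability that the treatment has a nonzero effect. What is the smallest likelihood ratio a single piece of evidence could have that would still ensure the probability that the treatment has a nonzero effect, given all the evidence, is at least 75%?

Prior odds = 0.02/0.98 = 1/49.
Target odds = 0.75/0.25 = 3.
Required Bayes factor = 3 ÷ (1/49) = 147.

147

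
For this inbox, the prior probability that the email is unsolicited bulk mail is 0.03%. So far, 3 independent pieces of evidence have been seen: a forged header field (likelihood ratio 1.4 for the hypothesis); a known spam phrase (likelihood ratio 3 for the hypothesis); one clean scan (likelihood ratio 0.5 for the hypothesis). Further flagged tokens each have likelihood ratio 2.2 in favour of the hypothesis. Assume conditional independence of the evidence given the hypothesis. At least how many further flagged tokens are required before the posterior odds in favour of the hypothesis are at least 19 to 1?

Prior odds = 0.0003/0.9997 = 3/9997.
Combined Bayes factor of the evidence already in hand = 1.4 × 3 × 0.5 = 2.1.
Odds after that evidence = (3/9997) × 2.1 = 63/99970.
Target odds = 19.
Need 2.2ⁿ ≥ 19 ÷ (63/99970) = 1899430/63.
2.2¹³ ≈28281 falls short of 1899430/63 but 2.2¹⁴ ≈62218.2 reaches it, so n = 14.

14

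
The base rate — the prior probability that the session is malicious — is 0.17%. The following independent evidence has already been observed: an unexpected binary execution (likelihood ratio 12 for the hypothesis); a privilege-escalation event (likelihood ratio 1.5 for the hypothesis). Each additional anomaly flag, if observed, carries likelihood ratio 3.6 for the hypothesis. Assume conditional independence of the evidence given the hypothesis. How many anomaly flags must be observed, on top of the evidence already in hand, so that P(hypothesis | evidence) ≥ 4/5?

Prior odds = 0.0017/0.9983 = 17/9983.
Combined Bayes factor of the evidence already in hand = 12 × 1.5 = 18.
Odds after that evidence = (17/9983) × 18 = 306/9983.
Target odds = 0.8/0.2 = 4.
Need 3.6ⁿ ≥ 4 ÷ (306/9983) = 19966/153.
3.6³ = 46.656 falls short of 19966/153 but 3.6⁴ = 167.9616 reaches it, so n = 4.

4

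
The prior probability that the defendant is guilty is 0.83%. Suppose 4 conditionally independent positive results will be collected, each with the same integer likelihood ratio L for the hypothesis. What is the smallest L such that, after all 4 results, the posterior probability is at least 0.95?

7

Prior odds = 0.0083/0.9917 = 83/9917.
Target odds = 0.95/0.05 = 19.
Need L⁴ ≥ 19 ÷ (83/9917) = 188423/83.
6⁴ = 1296 < 188423/83 ≤ 2401 = 7⁴, so L = 7.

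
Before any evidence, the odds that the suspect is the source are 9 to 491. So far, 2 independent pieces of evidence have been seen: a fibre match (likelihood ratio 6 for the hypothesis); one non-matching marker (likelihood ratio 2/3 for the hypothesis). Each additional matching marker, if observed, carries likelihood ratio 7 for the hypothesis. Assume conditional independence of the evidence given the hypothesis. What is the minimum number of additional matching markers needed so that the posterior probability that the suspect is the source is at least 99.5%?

Prior odds = 9/491.
Combined Bayes factor of the evidence already in hand = 6 × (2/3) = 4.
Odds after that evidence = (9/491) × 4 = 36/491.
Target odds = 0.995/0.005 = 199.
Need 7ⁿ ≥ 199 ÷ (36/491) = 97709/36.
7⁴ = 2401 falls short of 97709/36 but 7⁵ = 16807 reaches it, so n = 5.

5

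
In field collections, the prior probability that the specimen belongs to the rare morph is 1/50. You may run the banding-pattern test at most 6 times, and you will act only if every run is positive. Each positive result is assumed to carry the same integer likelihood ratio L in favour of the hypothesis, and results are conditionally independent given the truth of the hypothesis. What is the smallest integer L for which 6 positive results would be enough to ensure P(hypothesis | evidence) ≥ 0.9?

3

Prior odds = 0.02/0.98 = 1/49.
Target odds = 0.9/0.1 = 9.
Need L⁶ ≥ 9 ÷ (1/49) = 441.
2⁶ = 64 < 441 ≤ 729 = 3⁶, so L = 3.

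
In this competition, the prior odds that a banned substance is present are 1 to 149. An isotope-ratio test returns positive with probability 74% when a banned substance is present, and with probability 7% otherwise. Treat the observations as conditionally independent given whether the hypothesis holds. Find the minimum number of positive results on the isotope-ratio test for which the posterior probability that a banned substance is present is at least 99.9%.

6

Prior odds = 1/149.
Likelihood ratio of a positive result = 0.74/0.07 = 74/7.
Target odds: 0.999 ÷ 0.001 = 999.
Require (74/7)ⁿ ≥ 999 ÷ (1/149) = 148851.
(74/7)⁵ ≈132029 falls short of 148851 but (74/7)⁶ ≈1.39573e+06 reaches it, so n = 6.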